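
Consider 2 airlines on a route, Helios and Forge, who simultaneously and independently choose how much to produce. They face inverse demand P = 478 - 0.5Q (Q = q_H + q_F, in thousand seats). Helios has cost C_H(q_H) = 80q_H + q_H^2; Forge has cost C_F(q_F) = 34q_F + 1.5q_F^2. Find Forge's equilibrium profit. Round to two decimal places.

Helios's profit: π_H = (478 - 0.5Q)q_H - (80q_H + q_H²). Setting ∂π_H/∂q_H = 0: 398 - 3q_H - (1/2)(q_F) = 0.
Forge's profit: π_F = (478 - 0.5Q)q_F - (34q_F + (3/2)q_F²). Setting ∂π_F/∂q_F = 0: 444 - 4q_F - (1/2)(q_H) = 0.
Rearranging gives the reaction functions q_H = (398 - (1/2)q_F)/3 and q_F = (444 - (1/2)q_H)/4.
Solving the pair: q_H = 116.5957, q_F = 96.4255.
Price P = 478 - (1/2)·213.0213 = 371.4894.
Forge's profit: 371.4894·96.4255 - 34·96.4255 - (3/2)·96.4255² = 18595.7664.

18595.77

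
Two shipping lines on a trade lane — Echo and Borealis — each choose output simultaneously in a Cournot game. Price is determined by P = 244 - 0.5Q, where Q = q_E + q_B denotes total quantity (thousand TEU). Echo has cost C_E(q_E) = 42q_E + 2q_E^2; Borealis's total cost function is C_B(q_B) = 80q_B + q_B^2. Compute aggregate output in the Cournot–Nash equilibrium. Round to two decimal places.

84.27

Echo's profit: π_E = (244 - 0.5Q)q_E - (42q_E + 2q_E²). Setting ∂π_E/∂q_E = 0: 202 - 5q_E - (1/2)(q_B) = 0.
Borealis's profit: π_B = (244 - 0.5Q)q_B - (80q_B + q_B²). Setting ∂π_B/∂q_B = 0: 164 - 3q_B - (1/2)(q_E) = 0.
Best responses: q_E = (202 - (1/2)q_B)/5, q_B = (164 - (1/2)q_E)/3.
Solving the pair: q_E = 35.5254, q_B = 48.7458.
Total output Q = 35.5254 + 48.7458 = 84.2712.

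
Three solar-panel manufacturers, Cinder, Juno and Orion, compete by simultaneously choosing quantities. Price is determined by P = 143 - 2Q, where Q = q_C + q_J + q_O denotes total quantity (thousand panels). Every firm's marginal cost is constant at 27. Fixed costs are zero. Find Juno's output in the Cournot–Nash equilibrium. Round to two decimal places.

14.50

A representative firm's profit is π_i = q_i(143 - 2Q) - 27q_i.
Setting ∂π_i/∂q_i = 0 with rivals' quantities fixed: 116 - 4q_i - 2·Σ_{j≠i} q_j = 0.
By symmetry each firm produces the same amount; substituting Σ_{j≠i} q_j = 2q_i yields q_i = 116/8 = 29/2.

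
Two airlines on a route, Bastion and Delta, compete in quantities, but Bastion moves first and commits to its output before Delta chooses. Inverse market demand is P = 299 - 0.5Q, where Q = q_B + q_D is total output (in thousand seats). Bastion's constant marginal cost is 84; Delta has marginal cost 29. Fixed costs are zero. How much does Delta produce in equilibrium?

190

The follower Delta best-responds to any q_B: π_D = (299 - 0.5Q)q_D - 29q_D.
Follower FOC: 270 - (1/2)q_B - q_D = 0, so q_D(q_B) = (270 - (1/2)q_B).
The leader anticipates this reaction. Substituting into P = 299 - 0.5Q gives P = 164 - (1/4)q_B, so π_B = (164 - (1/4)q_B)q_B - 84q_B.
Leader FOC: 80 - (1/2)q_B = 0, so q_B = 160.
Then q_D = (270 - (1/2)·160) = 190.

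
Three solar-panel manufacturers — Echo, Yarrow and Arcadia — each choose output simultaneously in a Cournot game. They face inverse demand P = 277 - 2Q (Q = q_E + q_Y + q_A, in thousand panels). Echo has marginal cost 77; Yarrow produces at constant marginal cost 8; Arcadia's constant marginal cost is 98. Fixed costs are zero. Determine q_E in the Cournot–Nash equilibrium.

19

Echo's profit: π_E = (277 - 2Q)q_E - (77q_E). Setting ∂π_E/∂q_E = 0: 200 - 4q_E - 2(q_Y + q_A) = 0.
Yarrow's profit: π_Y = (277 - 2Q)q_Y - (8q_Y). Setting ∂π_Y/∂q_Y = 0: 269 - 4q_Y - 2(q_E + q_A) = 0.
Arcadia's profit: π_A = (277 - 2Q)q_A - (98q_A). Setting ∂π_A/∂q_A = 0: 179 - 4q_A - 2(q_E + q_Y) = 0.
Adding the 3 conditions: 648 − 4Q − 4Q = 0, i.e. Q = 81.
Back-substituting: q_E = (200 − 162)/2 = 19, q_Y = (269 − 162)/2 = 107/2, q_A = (179 − 162)/2 = 17/2.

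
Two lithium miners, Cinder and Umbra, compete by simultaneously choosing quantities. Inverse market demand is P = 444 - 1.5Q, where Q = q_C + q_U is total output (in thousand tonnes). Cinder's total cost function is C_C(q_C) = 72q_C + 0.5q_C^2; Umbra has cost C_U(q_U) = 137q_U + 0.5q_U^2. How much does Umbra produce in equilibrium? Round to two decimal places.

48.73

Cinder's profit: π_C = (444 - 1.5Q)q_C - (72q_C + (1/2)q_C²). Setting ∂π_C/∂q_C = 0: 372 - 4q_C - (3/2)(q_U) = 0.
Umbra's first-order condition: 307 - 4q_U - (3/2)(q_C) = 0.
Rearranging gives the reaction functions q_C = (372 - (3/2)q_U)/4 and q_U = (307 - (3/2)q_C)/4.
Solving the pair: q_C = 822/11, q_U = 536/11.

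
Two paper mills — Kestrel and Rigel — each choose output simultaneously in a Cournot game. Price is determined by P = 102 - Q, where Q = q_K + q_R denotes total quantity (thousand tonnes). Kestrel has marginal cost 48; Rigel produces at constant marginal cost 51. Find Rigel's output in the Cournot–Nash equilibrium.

16

Kestrel's profit: π_K = (102 - Q)q_K - (48q_K). Setting ∂π_K/∂q_K = 0: 54 - 2q_K - (q_R) = 0.
Rigel's first-order condition: 51 - 2q_R - (q_K) = 0.
So q_K = (54 - q_R)/2 and q_R = (51 - q_K)/2.
Solving the pair: q_K = 19, q_R = 16.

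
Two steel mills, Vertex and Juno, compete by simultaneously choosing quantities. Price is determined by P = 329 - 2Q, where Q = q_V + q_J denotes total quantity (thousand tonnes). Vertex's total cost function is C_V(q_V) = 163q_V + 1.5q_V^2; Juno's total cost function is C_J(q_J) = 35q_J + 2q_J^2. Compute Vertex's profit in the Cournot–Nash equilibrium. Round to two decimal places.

Vertex's profit: π_V = (329 - 2Q)q_V - (163q_V + (3/2)q_V²). Setting ∂π_V/∂q_V = 0: 166 - 7q_V - 2(q_J) = 0.
Juno's profit: π_J = (329 - 2Q)q_J - (35q_J + 2q_J²). Setting ∂π_J/∂q_J = 0: 294 - 8q_J - 2(q_V) = 0.
So q_V = (166 - 2q_J)/7 and q_J = (294 - 2q_V)/8.
Substituting one into the other gives q_V = 185/13 and q_J = 863/26.
Price P = 329 - 2·(1233/26) = 234.1538.
Vertex's profit: 234.1538·(185/13) - 163·(185/13) - (3/2)(185/13)² = 708.8018.

708.80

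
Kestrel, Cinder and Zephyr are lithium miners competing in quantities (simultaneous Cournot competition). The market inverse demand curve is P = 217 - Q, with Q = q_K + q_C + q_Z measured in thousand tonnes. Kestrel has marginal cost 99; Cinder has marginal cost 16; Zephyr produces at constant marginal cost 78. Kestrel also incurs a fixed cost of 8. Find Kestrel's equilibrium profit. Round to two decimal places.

Kestrel's profit: π_K = (217 - Q)q_K - (99q_K). Setting ∂π_K/∂q_K = 0: 118 - 2q_K - (q_C + q_Z) = 0.
Cinder's profit: π_C = (217 - Q)q_C - (16q_C). Setting ∂π_C/∂q_C = 0: 201 - 2q_C - (q_K + q_Z) = 0.
Zephyr's first-order condition: 139 - 2q_Z - (q_K + q_C) = 0.
Summing all 3 equations gives 458 − 4Q = 0, hence Q = 229/2.
Back-substituting: q_K = (118 − 229/2) = 7/2, q_C = (201 − 229/2) = 173/2, q_Z = (139 − 229/2) = 49/2.
Price P = 217 - 229/2 = 205/2.
Kestrel's profit: (205/2 - 99)·(7/2) - 8 = 17/4.

4.25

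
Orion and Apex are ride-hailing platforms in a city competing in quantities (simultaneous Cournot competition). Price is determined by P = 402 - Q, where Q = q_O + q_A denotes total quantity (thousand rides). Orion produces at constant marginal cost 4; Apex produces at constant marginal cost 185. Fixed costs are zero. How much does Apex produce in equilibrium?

12

Orion's profit: π_O = (402 - Q)q_O - (4q_O). Setting ∂π_O/∂q_O = 0: 398 - 2q_O - (q_A) = 0.
Apex's profit: π_A = (402 - Q)q_A - (185q_A). Setting ∂π_A/∂q_A = 0: 217 - 2q_A - (q_O) = 0.
Best responses: q_O = (398 - q_A)/2, q_A = (217 - q_O)/2.
Substituting one into the other gives q_O = 193 and q_A = 12.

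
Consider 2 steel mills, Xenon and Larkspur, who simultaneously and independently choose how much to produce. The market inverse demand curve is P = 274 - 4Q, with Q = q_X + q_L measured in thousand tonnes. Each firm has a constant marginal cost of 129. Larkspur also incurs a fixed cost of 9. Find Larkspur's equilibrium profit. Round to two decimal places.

575.03

A representative firm's profit is π_i = q_i(274 - 4Q) - 129q_i.
Setting ∂π_i/∂q_i = 0 with rivals' quantities fixed: 145 - 8q_i - 4q_j = 0.
With identical firms every q_j equals q_i, so q_j = q_i and 145 = 12q_i, giving q_i = 145/12.
Price P = 274 - 4·(145/6) = 532/3.
Larkspur's profit: (532/3 - 129)·(145/12) - 9 = 575.0278.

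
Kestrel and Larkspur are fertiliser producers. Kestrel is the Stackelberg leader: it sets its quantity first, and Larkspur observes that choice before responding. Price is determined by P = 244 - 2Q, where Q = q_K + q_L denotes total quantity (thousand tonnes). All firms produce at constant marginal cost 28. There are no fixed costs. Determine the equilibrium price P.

The follower Larkspur best-responds to any q_K: π_L = (244 - 2Q)q_L - 28q_L.
∂π_L/∂q_L = 216 - 2q_K - 4q_L = 0 gives the reaction function q_L = (216 - 2q_K)/4.
Kestrel substitutes q_L(q_K) into its own profit: π_K = q_K(244 - 2q_K - (216 - 2q_K)/2) - 28q_K = (136 - q_K)q_K - 28q_K.
Leader FOC: 108 - 2q_K = 0, so q_K = 54.
Then q_L = (216 - 2·54)/4 = 27.
Total output Q = 81, so price P = 244 - 2·81 = 82.

82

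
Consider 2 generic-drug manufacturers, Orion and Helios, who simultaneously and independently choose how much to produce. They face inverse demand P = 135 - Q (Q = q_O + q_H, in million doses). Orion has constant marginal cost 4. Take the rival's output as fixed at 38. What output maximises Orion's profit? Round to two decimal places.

46.50

With the rival's output fixed at 38, Orion's profit is π_O = (135 - 38 - q_O)q_O - (4q_O) = (97 - q_O)q_O - (4q_O).
∂π_O/∂q_O = 93 - 2q_O = 0, so q_O = 93/2.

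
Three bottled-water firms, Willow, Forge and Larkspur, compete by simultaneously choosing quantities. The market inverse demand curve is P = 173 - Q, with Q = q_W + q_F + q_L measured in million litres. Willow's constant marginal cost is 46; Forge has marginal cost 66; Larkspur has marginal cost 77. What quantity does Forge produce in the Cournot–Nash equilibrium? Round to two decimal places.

24.50

Willow's profit: π_W = (173 - Q)q_W - (46q_W). Setting ∂π_W/∂q_W = 0: 127 - 2q_W - (q_F + q_L) = 0.
Forge's profit: π_F = (173 - Q)q_F - (66q_F). Setting ∂π_F/∂q_F = 0: 107 - 2q_F - (q_W + q_L) = 0.
Larkspur's profit: π_L = (173 - Q)q_L - (77q_L). Setting ∂π_L/∂q_L = 0: 96 - 2q_L - (q_W + q_F) = 0.
Summing all 3 equations gives 330 − 4Q = 0, hence Q = 165/2.
Back-substituting: q_W = (127 − 165/2) = 89/2, q_F = (107 − 165/2) = 49/2, q_L = (96 − 165/2) = 27/2.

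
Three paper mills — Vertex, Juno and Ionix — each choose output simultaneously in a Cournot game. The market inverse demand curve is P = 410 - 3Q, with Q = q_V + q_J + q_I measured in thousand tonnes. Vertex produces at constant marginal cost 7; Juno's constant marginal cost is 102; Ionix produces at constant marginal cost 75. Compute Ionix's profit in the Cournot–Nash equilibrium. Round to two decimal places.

1800.75

Vertex's profit: π_V = (410 - 3Q)q_V - (7q_V). Setting ∂π_V/∂q_V = 0: 403 - 6q_V - 3(q_J + q_I) = 0.
Juno's first-order condition: 308 - 6q_J - 3(q_V + q_I) = 0.
Ionix's profit: π_I = (410 - 3Q)q_I - (75q_I). Setting ∂π_I/∂q_I = 0: 335 - 6q_I - 3(q_V + q_J) = 0.
Summing all 3 equations gives 1046 − 12Q = 0, hence Q = 523/6.
Back-substituting: q_V = (403 − 523/2)/3 = 283/6, q_J = (308 − 523/2)/3 = 31/2, q_I = (335 − 523/2)/3 = 49/2.
Price P = 410 - 3·(523/6) = 297/2.
Ionix's profit: (297/2 - 75)·(49/2) = 1800.7500.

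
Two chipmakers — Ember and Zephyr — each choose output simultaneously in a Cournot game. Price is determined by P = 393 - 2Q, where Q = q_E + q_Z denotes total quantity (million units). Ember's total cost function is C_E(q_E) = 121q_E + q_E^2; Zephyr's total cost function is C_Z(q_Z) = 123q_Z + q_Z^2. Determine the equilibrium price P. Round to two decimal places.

257.50

Ember's profit: π_E = (393 - 2Q)q_E - (121q_E + q_E²). Setting ∂π_E/∂q_E = 0: 272 - 6q_E - 2(q_Z) = 0.
Zephyr's first-order condition: 270 - 6q_Z - 2(q_E) = 0.
Best responses: q_E = (272 - 2q_Z)/6, q_Z = (270 - 2q_E)/6.
Substituting one into the other gives q_E = 273/8 and q_Z = 269/8.
Total output Q = 271/4, so price P = 393 - 2·(271/4) = 515/2.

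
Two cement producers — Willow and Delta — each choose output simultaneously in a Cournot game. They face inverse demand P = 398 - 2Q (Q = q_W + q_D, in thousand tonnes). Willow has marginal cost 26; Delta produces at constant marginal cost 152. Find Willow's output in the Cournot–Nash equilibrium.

83

Willow's profit: π_W = (398 - 2Q)q_W - (26q_W). Setting ∂π_W/∂q_W = 0: 372 - 4q_W - 2(q_D) = 0.
Delta's profit: π_D = (398 - 2Q)q_D - (152q_D). Setting ∂π_D/∂q_D = 0: 246 - 4q_D - 2(q_W) = 0.
So q_W = (372 - 2q_D)/4 and q_D = (246 - 2q_W)/4.
Solving the pair: q_W = 83, q_D = 20.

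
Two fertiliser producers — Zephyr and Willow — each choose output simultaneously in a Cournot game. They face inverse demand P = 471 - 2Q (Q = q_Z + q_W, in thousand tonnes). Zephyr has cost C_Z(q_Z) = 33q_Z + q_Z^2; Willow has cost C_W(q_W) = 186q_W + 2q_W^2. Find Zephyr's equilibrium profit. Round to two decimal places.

13339.39

Zephyr's profit: π_Z = (471 - 2Q)q_Z - (33q_Z + q_Z²). Setting ∂π_Z/∂q_Z = 0: 438 - 6q_Z - 2(q_W) = 0.
Willow's first-order condition: 285 - 8q_W - 2(q_Z) = 0.
Best responses: q_Z = (438 - 2q_W)/6, q_W = (285 - 2q_Z)/8.
Solving the pair: q_Z = 1467/22, q_W = 417/22.
Price P = 471 - 2·(942/11) = 299.7273.
Zephyr's profit: 299.7273·(1467/22) - 33·(1467/22) - (1467/22)² = 13339.3946.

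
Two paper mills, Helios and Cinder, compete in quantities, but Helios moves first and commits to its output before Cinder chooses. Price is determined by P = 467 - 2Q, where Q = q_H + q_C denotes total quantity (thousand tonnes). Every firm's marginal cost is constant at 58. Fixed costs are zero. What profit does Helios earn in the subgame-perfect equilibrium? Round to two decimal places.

The follower Cinder best-responds to any q_H: π_C = (467 - 2Q)q_C - 58q_C.
Follower FOC: 409 - 2q_H - 4q_C = 0, so q_C(q_H) = (409 - 2q_H)/4.
Helios substitutes q_C(q_H) into its own profit: π_H = q_H(467 - 2q_H - (409 - 2q_H)/2) - 58q_H = (525/2 - q_H)q_H - 58q_H.
Leader FOC: 409/2 - 2q_H = 0, so q_H = 409/4.
Then q_C = (409 - 2·(409/4))/4 = 409/8.
Price P = 467 - 2·(1227/8) = 641/4.
Helios's profit: (641/4 - 58)·(409/4) = 10455.0625.

10455.06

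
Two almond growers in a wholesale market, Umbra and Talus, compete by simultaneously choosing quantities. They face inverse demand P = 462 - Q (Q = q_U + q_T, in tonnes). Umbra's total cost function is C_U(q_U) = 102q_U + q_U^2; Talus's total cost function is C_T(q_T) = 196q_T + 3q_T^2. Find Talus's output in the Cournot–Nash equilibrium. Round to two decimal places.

22.71

Umbra's profit: π_U = (462 - Q)q_U - (102q_U + q_U²). Setting ∂π_U/∂q_U = 0: 360 - 4q_U - (q_T) = 0.
Talus's first-order condition: 266 - 8q_T - (q_U) = 0.
So q_U = (360 - q_T)/4 and q_T = (266 - q_U)/8.
Solving the pair: q_U = 84.3226, q_T = 704/31.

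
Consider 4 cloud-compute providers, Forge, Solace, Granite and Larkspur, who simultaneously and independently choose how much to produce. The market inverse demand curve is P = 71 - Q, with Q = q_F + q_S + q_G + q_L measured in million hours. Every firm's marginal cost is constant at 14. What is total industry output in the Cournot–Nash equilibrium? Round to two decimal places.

45.60

Each firm earns π_i = (71 - Q)q_i - 14q_i.
First-order condition (treating rivals' output as given): 57 - 2q_i - Σ_{j≠i} q_j = 0.
With identical firms every q_j equals q_i, so Σ_{j≠i} q_j = 3q_i and 57 = 5q_i, giving q_i = 57/5.
Total output Q = 57/5 + 57/5 + 57/5 + 57/5 = 228/5.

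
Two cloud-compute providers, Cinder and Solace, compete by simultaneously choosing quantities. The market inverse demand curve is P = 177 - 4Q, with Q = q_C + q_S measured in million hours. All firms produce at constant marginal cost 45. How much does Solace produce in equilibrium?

A representative firm's profit is π_i = q_i(177 - 4Q) - 45q_i.
Setting ∂π_i/∂q_i = 0 with rivals' quantities fixed: 132 - 8q_i - 4q_j = 0.
With identical firms every q_j equals q_i, so q_j = q_i and 132 = 12q_i, giving q_i = 11.

11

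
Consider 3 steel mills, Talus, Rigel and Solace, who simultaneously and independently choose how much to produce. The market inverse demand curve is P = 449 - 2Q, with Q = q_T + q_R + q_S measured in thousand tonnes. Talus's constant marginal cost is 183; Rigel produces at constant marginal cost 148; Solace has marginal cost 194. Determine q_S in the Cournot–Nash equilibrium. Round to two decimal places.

Talus's profit: π_T = (449 - 2Q)q_T - (183q_T). Setting ∂π_T/∂q_T = 0: 266 - 4q_T - 2(q_R + q_S) = 0.
Rigel's first-order condition: 301 - 4q_R - 2(q_T + q_S) = 0.
Solace's profit: π_S = (449 - 2Q)q_S - (194q_S). Setting ∂π_S/∂q_S = 0: 255 - 4q_S - 2(q_T + q_R) = 0.
Adding the 3 conditions: 822 − 4Q − 4Q = 0, i.e. Q = 411/4.
Back-substituting: q_T = (266 − 411/2)/2 = 121/4, q_R = (301 − 411/2)/2 = 191/4, q_S = (255 − 411/2)/2 = 99/4.

24.75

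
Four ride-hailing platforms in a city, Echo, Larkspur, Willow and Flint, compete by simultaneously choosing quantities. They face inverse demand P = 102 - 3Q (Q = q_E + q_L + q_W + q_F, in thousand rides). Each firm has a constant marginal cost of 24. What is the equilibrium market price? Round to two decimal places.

A representative firm's profit is π_i = q_i(102 - 3Q) - 24q_i.
Setting ∂π_i/∂q_i = 0 with rivals' quantities fixed: 78 - 6q_i - 3·Σ_{j≠i} q_j = 0.
By symmetry each firm produces the same amount; substituting Σ_{j≠i} q_j = 3q_i yields q_i = 78/15 = 26/5.
Total output Q = 104/5, so price P = 102 - 3·(104/5) = 198/5.

39.60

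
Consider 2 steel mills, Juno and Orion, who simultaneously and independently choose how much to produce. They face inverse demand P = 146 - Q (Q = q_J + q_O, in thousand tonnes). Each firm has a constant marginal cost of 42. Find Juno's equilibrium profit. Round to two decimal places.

1201.78

A representative firm's profit is π_i = q_i(146 - Q) - 42q_i.
First-order condition (treating rivals' output as given): 104 - 2q_i - q_j = 0.
By symmetry each firm produces the same amount; substituting q_j = q_i yields q_i = 104/3.
Price P = 146 - 208/3 = 230/3.
Juno's profit: (230/3 - 42)·(104/3) = 1201.7778.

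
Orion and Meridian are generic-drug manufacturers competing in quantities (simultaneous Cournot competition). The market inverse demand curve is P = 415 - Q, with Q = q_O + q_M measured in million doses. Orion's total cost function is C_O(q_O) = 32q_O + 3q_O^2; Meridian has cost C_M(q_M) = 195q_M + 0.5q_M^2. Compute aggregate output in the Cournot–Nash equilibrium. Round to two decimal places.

Orion's profit: π_O = (415 - Q)q_O - (32q_O + 3q_O²). Setting ∂π_O/∂q_O = 0: 383 - 8q_O - (q_M) = 0.
Meridian's profit: π_M = (415 - Q)q_M - (195q_M + (1/2)q_M²). Setting ∂π_M/∂q_M = 0: 220 - 3q_M - (q_O) = 0.
Rearranging gives the reaction functions q_O = (383 - q_M)/8 and q_M = (220 - q_O)/3.
Substituting one into the other gives q_O = 929/23 and q_M = 1377/23.
Total output Q = 929/23 + 1377/23 = 100.2609.

100.26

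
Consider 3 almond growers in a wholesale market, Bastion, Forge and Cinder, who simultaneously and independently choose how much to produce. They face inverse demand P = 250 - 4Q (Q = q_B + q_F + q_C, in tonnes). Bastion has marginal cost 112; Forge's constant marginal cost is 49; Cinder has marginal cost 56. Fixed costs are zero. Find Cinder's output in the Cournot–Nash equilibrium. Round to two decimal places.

Bastion's profit: π_B = (250 - 4Q)q_B - (112q_B). Setting ∂π_B/∂q_B = 0: 138 - 8q_B - 4(q_F + q_C) = 0.
Forge's first-order condition: 201 - 8q_F - 4(q_B + q_C) = 0.
Cinder's first-order condition: 194 - 8q_C - 4(q_B + q_F) = 0.
Summing all 3 equations gives 533 − 16Q = 0, hence Q = 533/16.
Back-substituting: q_B = (138 − 533/4)/4 = 19/16, q_F = (201 − 533/4)/4 = 271/16, q_C = (194 − 533/4)/4 = 243/16.

15.19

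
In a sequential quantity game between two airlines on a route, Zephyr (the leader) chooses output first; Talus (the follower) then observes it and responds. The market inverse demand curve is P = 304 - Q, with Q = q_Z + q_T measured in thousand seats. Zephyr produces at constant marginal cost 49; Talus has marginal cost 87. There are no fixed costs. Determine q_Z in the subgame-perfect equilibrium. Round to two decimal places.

146.50

The follower Talus best-responds to any q_Z: π_T = (304 - Q)q_T - 87q_T.
Setting the follower's marginal profit to zero, 217 - q_Z - 2q_T = 0, i.e. q_T = (217 - q_Z)/2.
The leader anticipates this reaction. Substituting into P = 304 - Q gives P = 391/2 - (1/2)q_Z, so π_Z = (391/2 - (1/2)q_Z)q_Z - 49q_Z.
Leader FOC: 293/2 - q_Z = 0, so q_Z = 293/2.
Then q_T = (217 - 293/2)/2 = 141/4.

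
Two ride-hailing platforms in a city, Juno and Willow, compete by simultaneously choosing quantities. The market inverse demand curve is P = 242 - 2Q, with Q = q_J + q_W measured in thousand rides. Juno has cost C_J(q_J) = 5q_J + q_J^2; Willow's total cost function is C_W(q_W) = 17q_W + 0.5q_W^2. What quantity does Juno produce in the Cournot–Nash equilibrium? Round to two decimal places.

28.27

Juno's profit: π_J = (242 - 2Q)q_J - (5q_J + q_J²). Setting ∂π_J/∂q_J = 0: 237 - 6q_J - 2(q_W) = 0.
Willow's first-order condition: 225 - 5q_W - 2(q_J) = 0.
Best responses: q_J = (237 - 2q_W)/6, q_W = (225 - 2q_J)/5.
Substituting one into the other gives q_J = 735/26 and q_W = 438/13.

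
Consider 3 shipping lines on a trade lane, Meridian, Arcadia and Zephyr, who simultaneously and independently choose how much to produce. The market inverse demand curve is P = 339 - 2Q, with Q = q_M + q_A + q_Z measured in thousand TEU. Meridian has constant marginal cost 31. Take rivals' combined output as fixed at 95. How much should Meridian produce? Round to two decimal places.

With rivals' combined output fixed at 95, Meridian's profit is π_M = (339 - 2·95 - 2q_M)q_M - (31q_M) = (149 - 2q_M)q_M - (31q_M).
∂π_M/∂q_M = 118 - 4q_M = 0, so q_M = 59/2.

29.50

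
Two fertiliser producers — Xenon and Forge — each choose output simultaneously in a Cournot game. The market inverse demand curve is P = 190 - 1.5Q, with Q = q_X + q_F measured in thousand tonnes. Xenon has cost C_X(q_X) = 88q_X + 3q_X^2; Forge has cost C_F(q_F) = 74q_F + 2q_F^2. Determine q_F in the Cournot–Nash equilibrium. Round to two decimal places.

14.67

Xenon's profit: π_X = (190 - 1.5Q)q_X - (88q_X + 3q_X²). Setting ∂π_X/∂q_X = 0: 102 - 9q_X - (3/2)(q_F) = 0.
Forge's profit: π_F = (190 - 1.5Q)q_F - (74q_F + 2q_F²). Setting ∂π_F/∂q_F = 0: 116 - 7q_F - (3/2)(q_X) = 0.
Best responses: q_X = (102 - (3/2)q_F)/9, q_F = (116 - (3/2)q_X)/7.
Substituting one into the other gives q_X = 80/9 and q_F = 44/3.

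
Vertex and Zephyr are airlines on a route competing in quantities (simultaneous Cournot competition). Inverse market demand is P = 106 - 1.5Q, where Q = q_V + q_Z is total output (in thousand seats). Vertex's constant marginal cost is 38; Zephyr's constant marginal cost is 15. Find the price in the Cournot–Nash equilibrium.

53

Vertex's profit: π_V = (106 - 1.5Q)q_V - (38q_V). Setting ∂π_V/∂q_V = 0: 68 - 3q_V - (3/2)(q_Z) = 0.
Zephyr's first-order condition: 91 - 3q_Z - (3/2)(q_V) = 0.
Best responses: q_V = (68 - (3/2)q_Z)/3, q_Z = (91 - (3/2)q_V)/3.
Solving the pair: q_V = 10, q_Z = 76/3.
Total output Q = 106/3, so price P = 106 - (3/2)·(106/3) = 53.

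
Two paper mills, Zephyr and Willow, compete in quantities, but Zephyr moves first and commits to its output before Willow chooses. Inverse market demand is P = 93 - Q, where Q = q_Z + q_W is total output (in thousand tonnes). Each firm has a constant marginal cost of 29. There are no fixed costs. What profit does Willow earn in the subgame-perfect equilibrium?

Solve by backward induction. Given q_Z, the follower Willow maximises π_W = (93 - q_Z - q_W)q_W - 29q_W.
∂π_W/∂q_W = 64 - q_Z - 2q_W = 0 gives the reaction function q_W = (64 - q_Z)/2.
The leader anticipates this reaction. Substituting into P = 93 - Q gives P = 61 - (1/2)q_Z, so π_Z = (61 - (1/2)q_Z)q_Z - 29q_Z.
Maximising: ∂π_Z/∂q_Z = 32 - q_Z = 0, giving q_Z = 32.
Then q_W = (64 - 32)/2 = 16.
Price P = 93 - 48 = 45.
Willow's profit: (45 - 29)·16 = 256.

256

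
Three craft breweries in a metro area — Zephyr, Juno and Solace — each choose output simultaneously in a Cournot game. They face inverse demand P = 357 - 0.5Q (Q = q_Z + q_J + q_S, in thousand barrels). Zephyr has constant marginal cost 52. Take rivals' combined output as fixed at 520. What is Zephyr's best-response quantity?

With rivals' combined output fixed at 520, Zephyr's profit is π_Z = (357 - (1/2)·520 - (1/2)q_Z)q_Z - (52q_Z) = (97 - (1/2)q_Z)q_Z - (52q_Z).
∂π_Z/∂q_Z = 45 - q_Z = 0, so q_Z = 45.

45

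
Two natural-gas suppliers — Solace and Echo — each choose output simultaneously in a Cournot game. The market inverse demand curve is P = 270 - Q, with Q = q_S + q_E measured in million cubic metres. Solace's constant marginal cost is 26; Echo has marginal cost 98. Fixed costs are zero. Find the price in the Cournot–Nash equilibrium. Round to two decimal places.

Solace's profit: π_S = (270 - Q)q_S - (26q_S). Setting ∂π_S/∂q_S = 0: 244 - 2q_S - (q_E) = 0.
Echo's first-order condition: 172 - 2q_E - (q_S) = 0.
Best responses: q_S = (244 - q_E)/2, q_E = (172 - q_S)/2.
Solving the pair: q_S = 316/3, q_E = 100/3.
Total output Q = 416/3, so price P = 270 - 416/3 = 394/3.

131.33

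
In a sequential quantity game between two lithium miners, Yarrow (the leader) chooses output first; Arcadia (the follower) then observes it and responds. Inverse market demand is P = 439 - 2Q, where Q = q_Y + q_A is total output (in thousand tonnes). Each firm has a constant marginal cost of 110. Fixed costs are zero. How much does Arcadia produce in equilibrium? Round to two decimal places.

41.13

Solve by backward induction. Given q_Y, the follower Arcadia maximises π_A = (439 - 2q_Y - 2q_A)q_A - 110q_A.
Follower FOC: 329 - 2q_Y - 4q_A = 0, so q_A(q_Y) = (329 - 2q_Y)/4.
The leader anticipates this reaction. Substituting into P = 439 - 2Q gives P = 549/2 - q_Y, so π_Y = (549/2 - q_Y)q_Y - 110q_Y.
The leader's first-order condition 329/2 - 2q_Y = 0 yields q_Y = 329/4.
Then q_A = (329 - 2·(329/4))/4 = 329/8.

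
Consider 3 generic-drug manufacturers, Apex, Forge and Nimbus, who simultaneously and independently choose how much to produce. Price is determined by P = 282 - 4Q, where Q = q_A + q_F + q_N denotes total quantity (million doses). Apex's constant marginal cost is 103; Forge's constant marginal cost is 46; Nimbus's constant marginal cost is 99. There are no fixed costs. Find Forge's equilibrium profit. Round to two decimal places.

1870.56

Apex's profit: π_A = (282 - 4Q)q_A - (103q_A). Setting ∂π_A/∂q_A = 0: 179 - 8q_A - 4(q_F + q_N) = 0.
Forge's first-order condition: 236 - 8q_F - 4(q_A + q_N) = 0.
Nimbus's first-order condition: 183 - 8q_N - 4(q_A + q_F) = 0.
Summing all 3 equations gives 598 − 16Q = 0, hence Q = 299/8.
Back-substituting: q_A = (179 − 299/2)/4 = 59/8, q_F = (236 − 299/2)/4 = 173/8, q_N = (183 − 299/2)/4 = 67/8.
Price P = 282 - 4·(299/8) = 265/2.
Forge's profit: (265/2 - 46)·(173/8) = 1870.5625.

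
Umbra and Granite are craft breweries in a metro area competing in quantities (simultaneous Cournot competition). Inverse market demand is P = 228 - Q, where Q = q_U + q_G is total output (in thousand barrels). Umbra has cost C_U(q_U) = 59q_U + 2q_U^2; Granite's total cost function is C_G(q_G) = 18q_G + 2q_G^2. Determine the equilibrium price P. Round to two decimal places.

173.86

Umbra's profit: π_U = (228 - Q)q_U - (59q_U + 2q_U²). Setting ∂π_U/∂q_U = 0: 169 - 6q_U - (q_G) = 0.
Granite's profit: π_G = (228 - Q)q_G - (18q_G + 2q_G²). Setting ∂π_G/∂q_G = 0: 210 - 6q_G - (q_U) = 0.
So q_U = (169 - q_G)/6 and q_G = (210 - q_U)/6.
Substituting one into the other gives q_U = 804/35 and q_G = 1091/35.
Total output Q = 379/7, so price P = 228 - 379/7 = 1217/7.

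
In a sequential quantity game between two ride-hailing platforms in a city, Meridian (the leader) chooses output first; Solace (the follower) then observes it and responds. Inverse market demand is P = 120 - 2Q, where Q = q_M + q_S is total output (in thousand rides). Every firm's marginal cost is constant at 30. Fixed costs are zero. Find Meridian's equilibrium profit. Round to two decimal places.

The follower Solace best-responds to any q_M: π_S = (120 - 2Q)q_S - 30q_S.
∂π_S/∂q_S = 90 - 2q_M - 4q_S = 0 gives the reaction function q_S = (90 - 2q_M)/4.
The leader anticipates this reaction. Substituting into P = 120 - 2Q gives P = 75 - q_M, so π_M = (75 - q_M)q_M - 30q_M.
The leader's first-order condition 45 - 2q_M = 0 yields q_M = 45/2.
Then q_S = (90 - 2·(45/2))/4 = 45/4.
Price P = 120 - 2·(135/4) = 105/2.
Meridian's profit: (105/2 - 30)·(45/2) = 506.2500.

506.25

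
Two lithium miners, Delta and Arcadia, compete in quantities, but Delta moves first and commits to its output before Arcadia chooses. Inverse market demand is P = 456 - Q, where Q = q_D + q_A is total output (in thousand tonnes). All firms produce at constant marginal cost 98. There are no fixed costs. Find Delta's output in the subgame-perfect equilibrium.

Solve by backward induction. Given q_D, the follower Arcadia maximises π_A = (456 - q_D - q_A)q_A - 98q_A.
Setting the follower's marginal profit to zero, 358 - q_D - 2q_A = 0, i.e. q_A = (358 - q_D)/2.
Delta substitutes q_A(q_D) into its own profit: π_D = q_D(456 - q_D - (358 - q_D)/2) - 98q_D = (277 - (1/2)q_D)q_D - 98q_D.
The leader's first-order condition 179 - q_D = 0 yields q_D = 179.
Then q_A = (358 - 179)/2 = 179/2.

179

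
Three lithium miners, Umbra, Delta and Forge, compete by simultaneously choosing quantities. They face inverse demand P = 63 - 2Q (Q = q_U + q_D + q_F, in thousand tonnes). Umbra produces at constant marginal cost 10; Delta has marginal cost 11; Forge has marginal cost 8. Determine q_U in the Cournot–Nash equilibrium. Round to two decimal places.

Umbra's profit: π_U = (63 - 2Q)q_U - (10q_U). Setting ∂π_U/∂q_U = 0: 53 - 4q_U - 2(q_D + q_F) = 0.
Delta's profit: π_D = (63 - 2Q)q_D - (11q_D). Setting ∂π_D/∂q_D = 0: 52 - 4q_D - 2(q_U + q_F) = 0.
Forge's first-order condition: 55 - 4q_F - 2(q_U + q_D) = 0.
Summing all 3 equations gives 160 − 8Q = 0, hence Q = 20.
Back-substituting: q_U = (53 − 40)/2 = 13/2, q_D = (52 − 40)/2 = 6, q_F = (55 − 40)/2 = 15/2.

6.50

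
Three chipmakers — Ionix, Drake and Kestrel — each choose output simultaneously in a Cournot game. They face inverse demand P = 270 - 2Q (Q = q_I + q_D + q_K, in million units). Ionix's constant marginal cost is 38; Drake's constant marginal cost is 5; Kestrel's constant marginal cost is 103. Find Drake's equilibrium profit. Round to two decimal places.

4900.50

Ionix's profit: π_I = (270 - 2Q)q_I - (38q_I). Setting ∂π_I/∂q_I = 0: 232 - 4q_I - 2(q_D + q_K) = 0.
Drake's first-order condition: 265 - 4q_D - 2(q_I + q_K) = 0.
Kestrel's profit: π_K = (270 - 2Q)q_K - (103q_K). Setting ∂π_K/∂q_K = 0: 167 - 4q_K - 2(q_I + q_D) = 0.
Adding the 3 first-order conditions: 664 − 8Q = 0, so Q = 83.
Back-substituting: q_I = (232 − 166)/2 = 33, q_D = (265 − 166)/2 = 99/2, q_K = (167 − 166)/2 = 1/2.
Price P = 270 - 2·83 = 104.
Drake's profit: (104 - 5)·(99/2) = 4900.5000.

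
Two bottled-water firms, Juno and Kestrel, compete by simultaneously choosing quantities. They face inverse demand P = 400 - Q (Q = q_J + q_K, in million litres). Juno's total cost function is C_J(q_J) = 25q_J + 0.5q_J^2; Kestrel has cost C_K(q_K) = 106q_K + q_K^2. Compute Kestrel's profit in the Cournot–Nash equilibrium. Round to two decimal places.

Juno's profit: π_J = (400 - Q)q_J - (25q_J + (1/2)q_J²). Setting ∂π_J/∂q_J = 0: 375 - 3q_J - (q_K) = 0.
Kestrel's first-order condition: 294 - 4q_K - (q_J) = 0.
Rearranging gives the reaction functions q_J = (375 - q_K)/3 and q_K = (294 - q_J)/4.
Substituting one into the other gives q_J = 1206/11 and q_K = 507/11.
Price P = 400 - 1713/11 = 244.2727.
Kestrel's profit: 244.2727·(507/11) - 106·(507/11) - (507/11)² = 4248.7438.

4248.74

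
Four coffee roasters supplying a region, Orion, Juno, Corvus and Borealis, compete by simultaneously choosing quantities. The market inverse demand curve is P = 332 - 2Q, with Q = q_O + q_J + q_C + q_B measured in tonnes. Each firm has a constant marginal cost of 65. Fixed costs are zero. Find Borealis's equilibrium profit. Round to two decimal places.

1425.78

Each firm earns π_i = (332 - 2Q)q_i - 65q_i.
First-order condition (treating rivals' output as given): 267 - 4q_i - 2·Σ_{j≠i} q_j = 0.
With identical firms every q_j equals q_i, so Σ_{j≠i} q_j = 3q_i and 267 = 10q_i, giving q_i = 267/10.
Price P = 332 - 2·(534/5) = 592/5.
Borealis's profit: (592/5 - 65)·(267/10) = 1425.7800.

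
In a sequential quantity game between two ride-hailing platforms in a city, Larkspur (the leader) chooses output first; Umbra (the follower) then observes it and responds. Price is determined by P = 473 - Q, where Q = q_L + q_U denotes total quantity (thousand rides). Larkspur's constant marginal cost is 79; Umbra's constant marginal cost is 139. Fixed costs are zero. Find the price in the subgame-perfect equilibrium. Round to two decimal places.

192.50

Solve by backward induction. Given q_L, the follower Umbra maximises π_U = (473 - q_L - q_U)q_U - 139q_U.
Follower FOC: 334 - q_L - 2q_U = 0, so q_U(q_L) = (334 - q_L)/2.
Larkspur substitutes q_U(q_L) into its own profit: π_L = q_L(473 - q_L - (334 - q_L)/2) - 79q_L = (306 - (1/2)q_L)q_L - 79q_L.
Leader FOC: 227 - q_L = 0, so q_L = 227.
Then q_U = (334 - 227)/2 = 107/2.
Total output Q = 561/2, so price P = 473 - 561/2 = 385/2.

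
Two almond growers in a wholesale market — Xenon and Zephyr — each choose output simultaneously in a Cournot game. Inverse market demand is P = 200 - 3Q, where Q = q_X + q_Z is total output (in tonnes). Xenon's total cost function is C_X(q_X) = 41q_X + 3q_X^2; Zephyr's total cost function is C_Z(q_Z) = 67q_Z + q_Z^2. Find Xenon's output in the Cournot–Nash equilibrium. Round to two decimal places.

10.03

Xenon's profit: π_X = (200 - 3Q)q_X - (41q_X + 3q_X²). Setting ∂π_X/∂q_X = 0: 159 - 12q_X - 3(q_Z) = 0.
Zephyr's first-order condition: 133 - 8q_Z - 3(q_X) = 0.
Rearranging gives the reaction functions q_X = (159 - 3q_Z)/12 and q_Z = (133 - 3q_X)/8.
Solving the pair: q_X = 291/29, q_Z = 373/29.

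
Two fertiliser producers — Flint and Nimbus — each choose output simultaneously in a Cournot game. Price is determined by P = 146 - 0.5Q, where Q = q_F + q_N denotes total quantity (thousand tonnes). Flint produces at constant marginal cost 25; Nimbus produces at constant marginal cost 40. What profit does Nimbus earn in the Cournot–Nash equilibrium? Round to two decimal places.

1840.22

Flint's profit: π_F = (146 - 0.5Q)q_F - (25q_F). Setting ∂π_F/∂q_F = 0: 121 - q_F - (1/2)(q_N) = 0.
Nimbus's profit: π_N = (146 - 0.5Q)q_N - (40q_N). Setting ∂π_N/∂q_N = 0: 106 - q_N - (1/2)(q_F) = 0.
Best responses: q_F = (121 - (1/2)q_N), q_N = (106 - (1/2)q_F).
Substituting one into the other gives q_F = 272/3 and q_N = 182/3.
Price P = 146 - (1/2)·(454/3) = 211/3.
Nimbus's profit: (211/3 - 40)·(182/3) = 1840.2222.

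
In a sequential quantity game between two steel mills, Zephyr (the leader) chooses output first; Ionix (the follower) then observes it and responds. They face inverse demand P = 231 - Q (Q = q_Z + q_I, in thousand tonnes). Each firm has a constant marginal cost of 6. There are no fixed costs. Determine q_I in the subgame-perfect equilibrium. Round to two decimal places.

56.25

Solve by backward induction. Given q_Z, the follower Ionix maximises π_I = (231 - q_Z - q_I)q_I - 6q_I.
Setting the follower's marginal profit to zero, 225 - q_Z - 2q_I = 0, i.e. q_I = (225 - q_Z)/2.
The leader anticipates this reaction. Substituting into P = 231 - Q gives P = 237/2 - (1/2)q_Z, so π_Z = (237/2 - (1/2)q_Z)q_Z - 6q_Z.
Maximising: ∂π_Z/∂q_Z = 225/2 - q_Z = 0, giving q_Z = 225/2.
Then q_I = (225 - 225/2)/2 = 225/4.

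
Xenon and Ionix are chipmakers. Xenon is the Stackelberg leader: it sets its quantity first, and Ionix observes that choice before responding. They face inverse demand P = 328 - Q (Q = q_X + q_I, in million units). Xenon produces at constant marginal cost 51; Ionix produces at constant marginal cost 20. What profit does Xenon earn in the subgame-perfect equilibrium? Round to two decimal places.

The follower Ionix best-responds to any q_X: π_I = (328 - Q)q_I - 20q_I.
Follower FOC: 308 - q_X - 2q_I = 0, so q_I(q_X) = (308 - q_X)/2.
Xenon substitutes q_I(q_X) into its own profit: π_X = q_X(328 - q_X - (308 - q_X)/2) - 51q_X = (174 - (1/2)q_X)q_X - 51q_X.
Maximising: ∂π_X/∂q_X = 123 - q_X = 0, giving q_X = 123.
Then q_I = (308 - 123)/2 = 185/2.
Price P = 328 - 431/2 = 225/2.
Xenon's profit: (225/2 - 51)·123 = 7564.5000.

7564.50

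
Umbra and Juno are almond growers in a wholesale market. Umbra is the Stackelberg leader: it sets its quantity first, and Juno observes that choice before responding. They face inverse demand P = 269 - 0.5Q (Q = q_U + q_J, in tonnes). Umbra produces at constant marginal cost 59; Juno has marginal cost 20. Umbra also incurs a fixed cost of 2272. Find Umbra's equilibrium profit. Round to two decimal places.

The follower Juno best-responds to any q_U: π_J = (269 - 0.5Q)q_J - 20q_J.
∂π_J/∂q_J = 249 - (1/2)q_U - q_J = 0 gives the reaction function q_J = (249 - (1/2)q_U).
Umbra substitutes q_J(q_U) into its own profit: π_U = q_U(269 - (1/2)q_U - (249 - (1/2)q_U)/2) - 59q_U = (289/2 - (1/4)q_U)q_U - 59q_U.
Leader FOC: 171/2 - (1/2)q_U = 0, so q_U = 171.
Then q_J = (249 - (1/2)·171) = 327/2.
Price P = 269 - (1/2)·(669/2) = 407/4.
Umbra's profit: (407/4 - 59)·171 - 2272 = 5038.2500.

5038.25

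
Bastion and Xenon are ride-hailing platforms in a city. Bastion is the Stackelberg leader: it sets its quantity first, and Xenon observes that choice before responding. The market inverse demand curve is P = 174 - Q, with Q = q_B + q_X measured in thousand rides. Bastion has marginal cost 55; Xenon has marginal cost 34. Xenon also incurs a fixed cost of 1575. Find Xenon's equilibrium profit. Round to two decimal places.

495.25

The follower Xenon best-responds to any q_B: π_X = (174 - Q)q_X - 34q_X.
Follower FOC: 140 - q_B - 2q_X = 0, so q_X(q_B) = (140 - q_B)/2.
The leader anticipates this reaction. Substituting into P = 174 - Q gives P = 104 - (1/2)q_B, so π_B = (104 - (1/2)q_B)q_B - 55q_B.
Maximising: ∂π_B/∂q_B = 49 - q_B = 0, giving q_B = 49.
Then q_X = (140 - 49)/2 = 91/2.
Price P = 174 - 189/2 = 159/2.
Xenon's profit: (159/2 - 34)·(91/2) - 1575 = 1981/4.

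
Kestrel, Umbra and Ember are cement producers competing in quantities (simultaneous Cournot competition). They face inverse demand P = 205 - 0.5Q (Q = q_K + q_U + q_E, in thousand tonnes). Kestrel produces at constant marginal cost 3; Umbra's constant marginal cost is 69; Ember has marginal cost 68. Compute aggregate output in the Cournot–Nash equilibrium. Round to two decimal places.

Kestrel's profit: π_K = (205 - 0.5Q)q_K - (3q_K). Setting ∂π_K/∂q_K = 0: 202 - q_K - (1/2)(q_U + q_E) = 0.
Umbra's profit: π_U = (205 - 0.5Q)q_U - (69q_U). Setting ∂π_U/∂q_U = 0: 136 - q_U - (1/2)(q_K + q_E) = 0.
Ember's first-order condition: 137 - q_E - (1/2)(q_K + q_U) = 0.
Adding the 3 conditions: 475 − Q − Q = 0, i.e. Q = 475/2.
Back-substituting: q_K = (202 − 475/4)/(1/2) = 333/2, q_U = (136 − 475/4)/(1/2) = 69/2, q_E = (137 − 475/4)/(1/2) = 73/2.
Total output Q = 333/2 + 69/2 + 73/2 = 475/2.

237.50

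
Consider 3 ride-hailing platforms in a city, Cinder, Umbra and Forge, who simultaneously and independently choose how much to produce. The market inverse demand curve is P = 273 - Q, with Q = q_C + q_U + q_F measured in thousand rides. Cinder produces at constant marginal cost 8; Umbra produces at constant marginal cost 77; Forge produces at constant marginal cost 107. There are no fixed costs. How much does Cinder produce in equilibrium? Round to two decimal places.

Cinder's profit: π_C = (273 - Q)q_C - (8q_C). Setting ∂π_C/∂q_C = 0: 265 - 2q_C - (q_U + q_F) = 0.
Umbra's first-order condition: 196 - 2q_U - (q_C + q_F) = 0.
Forge's first-order condition: 166 - 2q_F - (q_C + q_U) = 0.
Adding the 3 first-order conditions: 627 − 4Q = 0, so Q = 627/4.
Back-substituting: q_C = (265 − 627/4) = 433/4, q_U = (196 − 627/4) = 157/4, q_F = (166 − 627/4) = 37/4.

108.25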